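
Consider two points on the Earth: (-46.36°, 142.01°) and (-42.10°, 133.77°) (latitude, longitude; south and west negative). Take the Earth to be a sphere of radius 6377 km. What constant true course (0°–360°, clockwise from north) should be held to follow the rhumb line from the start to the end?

Δψ = ln[tan(π/4+φ₂/2)/tan(π/4+φ₁/2)] = +0.1038
Δλ = -0.1438 rad (taken the short way round)
course = atan2(Δλ, Δψ) = 305.83°

305.8°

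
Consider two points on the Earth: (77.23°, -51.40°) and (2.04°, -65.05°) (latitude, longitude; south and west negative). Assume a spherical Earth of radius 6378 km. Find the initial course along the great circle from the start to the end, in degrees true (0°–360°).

N = sin Δλ·cos φ₂ = -0.2358;  D = cos φ₁ sin φ₂ − sin φ₁ cos φ₂ cos Δλ = -0.9393
initial course = atan2(N, D) = 194.10°

194.1°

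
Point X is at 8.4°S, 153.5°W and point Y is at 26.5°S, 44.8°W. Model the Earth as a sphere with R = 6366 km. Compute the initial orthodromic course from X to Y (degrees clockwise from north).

119.7°

N = sin Δλ·cos φ₂ = +0.8477;  D = cos φ₁ sin φ₂ − sin φ₁ cos φ₂ cos Δλ = -0.4833
initial course = atan2(N, D) = 119.69°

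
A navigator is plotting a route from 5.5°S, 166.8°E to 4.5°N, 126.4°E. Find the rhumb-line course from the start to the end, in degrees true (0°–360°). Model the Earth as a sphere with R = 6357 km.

283.9°

Δψ = ln[tan(π/4+φ₂/2)/tan(π/4+φ₁/2)] = +0.1748
Δλ = -0.7051 rad (taken the short way round)
course = atan2(Δλ, Δψ) = 283.92°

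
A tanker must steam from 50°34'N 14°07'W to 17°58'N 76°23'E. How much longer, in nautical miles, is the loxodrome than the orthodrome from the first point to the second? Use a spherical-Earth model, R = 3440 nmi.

194 nmi

Great circle: cos σ = sin φ₁ sin φ₂ + cos φ₁ cos φ₂ cos Δλ,  σ = 1.3357 rad → d_gc = 4594.7 nmi
Rhumb line: Δψ = -0.7073, q = Δφ/Δψ = 0.8044, d_rh = R√(Δφ²+q²Δλ²) = 4789.1 nmi
Excess = 4789.1 − 4594.7 = 194.4 ≈ 194 nmi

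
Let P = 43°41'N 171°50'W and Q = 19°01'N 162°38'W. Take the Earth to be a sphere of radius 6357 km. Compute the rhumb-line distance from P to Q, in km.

Rhumb course C = atan2(Δλ, Δψ) with Δψ = ln[tan(π/4+φ₂/2)/tan(π/4+φ₁/2)] = -0.5111, Δλ = +0.1606 → C = 162.56°
d = R·|Δφ| / |cos C| = 6357·0.43051 / 0.95402 = 2869 km

2869 km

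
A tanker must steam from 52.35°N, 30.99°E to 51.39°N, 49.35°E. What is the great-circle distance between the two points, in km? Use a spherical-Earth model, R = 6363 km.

1260 km

Haversine: a = sin²(Δφ/2)+cos φ₁ cos φ₂ sin²(Δλ/2) = 0.00977;  σ = 2·atan2(√a,√(1−a))
σ = 11.346° → d = Rσ = 6363·0.19803 = 1260 km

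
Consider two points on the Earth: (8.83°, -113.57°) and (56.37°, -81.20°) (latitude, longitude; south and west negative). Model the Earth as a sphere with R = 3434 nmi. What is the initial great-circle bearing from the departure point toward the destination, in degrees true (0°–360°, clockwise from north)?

θ = atan2( sin Δλ·cos φ₂ ,  cos φ₁ sin φ₂ − sin φ₁ cos φ₂ cos Δλ )
  = atan2(+0.2965, +0.7510) = 21.55°

21.5°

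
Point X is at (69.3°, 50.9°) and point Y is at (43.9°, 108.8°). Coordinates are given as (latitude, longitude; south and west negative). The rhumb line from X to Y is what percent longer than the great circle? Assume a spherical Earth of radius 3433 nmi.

Great circle: σ = 0.6697 rad → d_gc = Rσ = 2299.2 nmi
Rhumb: Δφ = -0.4433, Δλ = +1.0105, Δψ = -0.8458, q = Δφ/Δψ = 0.5241 → d_rh = R√(Δφ²+q²Δλ²) = 2371.2 nmi
Excess = (2371.2 − 2299.2) / 2299.2 = 72.0 / 2299.2 = 3.13% ≈ 3.1%

3.1%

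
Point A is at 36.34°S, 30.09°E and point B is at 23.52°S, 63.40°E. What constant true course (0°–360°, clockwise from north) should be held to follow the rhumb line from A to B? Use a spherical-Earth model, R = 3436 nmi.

Δψ = ln[tan(π/4+φ₂/2)/tan(π/4+φ₁/2)] = +0.2591
Δλ = +0.5814 rad (taken the short way round)
course = atan2(Δλ, Δψ) = 65.98°

66.0°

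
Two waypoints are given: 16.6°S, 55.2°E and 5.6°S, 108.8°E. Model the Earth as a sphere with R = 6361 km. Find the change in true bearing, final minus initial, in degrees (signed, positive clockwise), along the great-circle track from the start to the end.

-11.2°

At departure: θ₁ = atan2(sin Δλ cos φ₂, cos φ₁ sin φ₂ − sin φ₁ cos φ₂ cos Δλ) = 84.64°
At arrival: θ₂ = atan2(sin Δλ cos φ₁, −cos φ₂ sin φ₁ + sin φ₂ cos φ₁ cos Δλ) = 73.48°
Δθ = θ₂ − θ₁ = -11.2°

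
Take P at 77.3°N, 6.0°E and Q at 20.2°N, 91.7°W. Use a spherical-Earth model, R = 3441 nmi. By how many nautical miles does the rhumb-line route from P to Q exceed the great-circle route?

357 nmi

Great circle: cos σ = sin φ₁ sin φ₂ + cos φ₁ cos φ₂ cos Δλ,  σ = 1.2564 rad → d_gc = 4323.4 nmi
Rhumb line: Δψ = -1.8356, q = Δφ/Δψ = 0.5429, d_rh = R√(Δφ²+q²Δλ²) = 4680.6 nmi
Excess = 4680.6 − 4323.4 = 357.2 ≈ 357 nmi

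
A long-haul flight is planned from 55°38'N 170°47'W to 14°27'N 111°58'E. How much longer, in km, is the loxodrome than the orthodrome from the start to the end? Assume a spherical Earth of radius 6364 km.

Great circle: cos σ = sin φ₁ sin φ₂ + cos φ₁ cos φ₂ cos Δλ,  σ = 1.2381 rad → d_gc = 7879.1 km
Rhumb line: Δψ = -0.9187, q = Δφ/Δψ = 0.7824, d_rh = R√(Δφ²+q²Δλ²) = 8123.3 km
Excess = 8123.3 − 7879.1 = 244.2 ≈ 244 km

244 km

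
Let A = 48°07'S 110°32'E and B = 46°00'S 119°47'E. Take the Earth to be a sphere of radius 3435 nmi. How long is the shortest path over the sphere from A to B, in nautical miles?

Haversine: a = sin²(Δφ/2)+cos φ₁ cos φ₂ sin²(Δλ/2) = 0.00336;  σ = 2·atan2(√a,√(1−a))
σ = 6.643° → d = Rσ = 3435·0.11594 = 398 nmi

398 nmi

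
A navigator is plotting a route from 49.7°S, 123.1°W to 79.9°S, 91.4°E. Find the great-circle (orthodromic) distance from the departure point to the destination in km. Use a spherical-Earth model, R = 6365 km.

Haversine: a = sin²(Δφ/2)+cos φ₁ cos φ₂ sin²(Δλ/2) = 0.17131;  σ = 2·atan2(√a,√(1−a))
σ = 48.900° → d = Rσ = 6365·0.85347 = 5432 km

5432 km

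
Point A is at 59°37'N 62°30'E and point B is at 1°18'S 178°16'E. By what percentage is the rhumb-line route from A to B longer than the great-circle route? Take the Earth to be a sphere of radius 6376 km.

Great circle: σ = 1.8125 rad → d_gc = Rσ = 11556.7 km
Rhumb: Δφ = -1.0632, Δλ = +2.0205, Δψ = -1.3263, q = Δφ/Δψ = 0.8016 → d_rh = R√(Δφ²+q²Δλ²) = 12353.0 km
Excess = (12353.0 − 11556.7) / 11556.7 = 796.3 / 11556.7 = 6.89% ≈ 6.9%

6.9%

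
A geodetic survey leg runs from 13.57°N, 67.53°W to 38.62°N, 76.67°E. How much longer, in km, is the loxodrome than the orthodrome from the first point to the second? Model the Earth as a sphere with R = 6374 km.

1378 km

Great circle: cos σ = sin φ₁ sin φ₂ + cos φ₁ cos φ₂ cos Δλ,  σ = 2.0596 rad → d_gc = 13127.7 km
Rhumb line: Δψ = +0.4927, q = Δφ/Δψ = 0.8874, d_rh = R√(Δφ²+q²Δλ²) = 14505.4 km
Excess = 14505.4 − 13127.7 = 1377.7 ≈ 1378 km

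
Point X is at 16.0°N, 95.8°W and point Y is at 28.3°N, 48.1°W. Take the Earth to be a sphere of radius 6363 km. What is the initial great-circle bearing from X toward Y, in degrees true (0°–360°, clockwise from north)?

N = sin Δλ·cos φ₂ = +0.6512;  D = cos φ₁ sin φ₂ − sin φ₁ cos φ₂ cos Δλ = +0.2924
initial course = atan2(N, D) = 65.82°

65.8°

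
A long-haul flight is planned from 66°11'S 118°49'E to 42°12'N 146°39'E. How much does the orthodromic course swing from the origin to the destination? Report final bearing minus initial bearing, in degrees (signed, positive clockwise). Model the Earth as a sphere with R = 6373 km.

-10.1°

At departure: θ₁ = atan2(sin Δλ cos φ₂, cos φ₁ sin φ₂ − sin φ₁ cos φ₂ cos Δλ) = 21.67°
At arrival: θ₂ = atan2(sin Δλ cos φ₁, −cos φ₂ sin φ₁ + sin φ₂ cos φ₁ cos Δλ) = 11.61°
Δθ = θ₂ − θ₁ = -10.1°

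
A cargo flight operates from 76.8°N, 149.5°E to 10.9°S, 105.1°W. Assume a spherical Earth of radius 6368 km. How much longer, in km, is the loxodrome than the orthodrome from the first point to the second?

812 km

Great circle: cos σ = sin φ₁ sin φ₂ + cos φ₁ cos φ₂ cos Δλ,  σ = 1.8169 rad → d_gc = 11570.1 km
Rhumb line: Δψ = -2.3481, q = Δφ/Δψ = 0.6519, d_rh = R√(Δφ²+q²Δλ²) = 12382.2 km
Excess = 12382.2 − 11570.1 = 812.1 ≈ 812 km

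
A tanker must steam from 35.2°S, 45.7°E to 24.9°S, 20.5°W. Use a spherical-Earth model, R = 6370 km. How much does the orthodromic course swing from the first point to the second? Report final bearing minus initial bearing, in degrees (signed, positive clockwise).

+36.3°

At departure: θ₁ = atan2(sin Δλ cos φ₂, cos φ₁ sin φ₂ − sin φ₁ cos φ₂ cos Δλ) = 260.89°
At arrival: θ₂ = atan2(sin Δλ cos φ₁, −cos φ₂ sin φ₁ + sin φ₂ cos φ₁ cos Δλ) = 297.19°
Δθ = θ₂ − θ₁ = +36.3°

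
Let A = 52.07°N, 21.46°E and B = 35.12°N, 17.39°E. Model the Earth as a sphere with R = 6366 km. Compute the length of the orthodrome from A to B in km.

1911 km

cos σ = sin φ₁ sin φ₂ + cos φ₁ cos φ₂ cos Δλ
      = sin(52.07°)sin(35.12°) + cos(52.07°)cos(35.12°)cos(-4.07°) = 0.9553
σ = 17.197° → d = Rσ = 6366·0.30015 = 1911 km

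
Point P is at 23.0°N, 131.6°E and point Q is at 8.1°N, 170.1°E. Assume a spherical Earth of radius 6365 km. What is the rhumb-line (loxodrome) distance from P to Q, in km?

4428 km

Rhumb course C = atan2(Δλ, Δψ) with Δψ = ln[tan(π/4+φ₂/2)/tan(π/4+φ₁/2)] = -0.2708, Δλ = +0.6720 → C = 111.95°
d = R·|Δφ| / |cos C| = 6365·0.26005 / 0.37381 = 4428 km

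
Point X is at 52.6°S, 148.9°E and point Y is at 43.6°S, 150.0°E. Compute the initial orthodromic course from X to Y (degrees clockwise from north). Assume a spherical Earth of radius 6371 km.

θ = atan2( sin Δλ·cos φ₂ ,  cos φ₁ sin φ₂ − sin φ₁ cos φ₂ cos Δλ )
  = atan2(+0.0139, +0.1563) = 5.08°

5.1°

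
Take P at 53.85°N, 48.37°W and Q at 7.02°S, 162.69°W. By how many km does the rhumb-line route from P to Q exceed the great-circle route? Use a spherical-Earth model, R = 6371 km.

587 km

Great circle: cos σ = sin φ₁ sin φ₂ + cos φ₁ cos φ₂ cos Δλ,  σ = 1.9175 rad → d_gc = 12216.4 km
Rhumb line: Δψ = -1.2426, q = Δφ/Δψ = 0.8550, d_rh = R√(Δφ²+q²Δλ²) = 12803.8 km
Excess = 12803.8 − 12216.4 = 587.4 ≈ 587 km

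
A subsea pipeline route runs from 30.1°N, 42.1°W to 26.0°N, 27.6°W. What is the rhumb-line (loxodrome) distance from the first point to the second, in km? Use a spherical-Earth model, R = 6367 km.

Rhumb course C = atan2(Δλ, Δψ) with Δψ = ln[tan(π/4+φ₂/2)/tan(π/4+φ₁/2)] = -0.0811, Δλ = +0.2531 → C = 107.77°
d = R·|Δφ| / |cos C| = 6367·0.07156 / 0.30521 = 1493 km

1493 km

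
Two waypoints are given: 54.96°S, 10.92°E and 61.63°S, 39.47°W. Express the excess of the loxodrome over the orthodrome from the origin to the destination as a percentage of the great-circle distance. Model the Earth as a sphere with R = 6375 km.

2.4%

Great circle: σ = 0.4638 rad → d_gc = Rσ = 2956.8 km
Rhumb: Δφ = -0.1164, Δλ = -0.8795, Δψ = -0.2223, q = Δφ/Δψ = 0.5237 → d_rh = R√(Δφ²+q²Δλ²) = 3028.5 km
Excess = (3028.5 − 2956.8) / 2956.8 = 71.7 / 2956.8 = 2.42% ≈ 2.4%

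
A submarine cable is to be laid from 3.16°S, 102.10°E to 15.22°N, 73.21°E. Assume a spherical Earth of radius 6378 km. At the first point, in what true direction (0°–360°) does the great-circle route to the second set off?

N = sin Δλ·cos φ₂ = -0.4662;  D = cos φ₁ sin φ₂ − sin φ₁ cos φ₂ cos Δλ = +0.3087
initial course = atan2(N, D) = 303.51°

303.5°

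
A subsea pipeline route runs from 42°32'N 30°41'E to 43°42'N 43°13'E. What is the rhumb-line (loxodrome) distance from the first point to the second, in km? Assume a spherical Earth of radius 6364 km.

1024 km

Rhumb course C = atan2(Δλ, Δψ) with Δψ = ln[tan(π/4+φ₂/2)/tan(π/4+φ₁/2)] = +0.0279, Δλ = +0.2187 → C = 82.73°
d = R·|Δφ| / |cos C| = 6364·0.02036 / 0.12650 = 1024 km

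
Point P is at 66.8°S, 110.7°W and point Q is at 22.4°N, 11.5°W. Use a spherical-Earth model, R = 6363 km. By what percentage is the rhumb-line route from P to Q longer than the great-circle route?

Great circle: σ = 1.9916 rad → d_gc = Rσ = 12672.5 km
Rhumb: Δφ = +1.5568, Δλ = +1.7314, Δψ = +1.9847, q = Δφ/Δψ = 0.7844 → d_rh = R√(Δφ²+q²Δλ²) = 13145.6 km
Excess = (13145.6 − 12672.5) / 12672.5 = 473.1 / 12672.5 = 3.73% ≈ 3.7%

3.7%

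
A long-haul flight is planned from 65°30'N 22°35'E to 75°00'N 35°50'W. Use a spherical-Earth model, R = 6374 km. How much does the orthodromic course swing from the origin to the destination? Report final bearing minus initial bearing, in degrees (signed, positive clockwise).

At departure: θ₁ = atan2(sin Δλ cos φ₂, cos φ₁ sin φ₂ − sin φ₁ cos φ₂ cos Δλ) = 321.50°
At arrival: θ₂ = atan2(sin Δλ cos φ₁, −cos φ₂ sin φ₁ + sin φ₂ cos φ₁ cos Δλ) = 265.84°
Δθ = θ₂ − θ₁ = -55.7°

-55.7°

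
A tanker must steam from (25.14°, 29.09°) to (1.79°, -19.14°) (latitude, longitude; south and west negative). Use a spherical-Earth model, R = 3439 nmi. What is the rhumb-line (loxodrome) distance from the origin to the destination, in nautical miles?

Rhumb course C = atan2(Δλ, Δψ) with Δψ = ln[tan(π/4+φ₂/2)/tan(π/4+φ₁/2)] = -0.4223, Δλ = -0.8418 → C = 243.36°
d = R·|Δφ| / |cos C| = 3439·0.40753 / 0.44844 = 3125 nmi

3125 nmi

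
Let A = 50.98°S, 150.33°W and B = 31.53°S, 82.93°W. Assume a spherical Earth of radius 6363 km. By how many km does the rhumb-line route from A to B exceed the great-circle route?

Great circle: cos σ = sin φ₁ sin φ₂ + cos φ₁ cos φ₂ cos Δλ,  σ = 0.9116 rad → d_gc = 5800.2 km
Rhumb line: Δψ = +0.4572, q = Δφ/Δψ = 0.7425, d_rh = R√(Δφ²+q²Δλ²) = 5962.8 km
Excess = 5962.8 − 5800.2 = 162.6 ≈ 163 km

163 km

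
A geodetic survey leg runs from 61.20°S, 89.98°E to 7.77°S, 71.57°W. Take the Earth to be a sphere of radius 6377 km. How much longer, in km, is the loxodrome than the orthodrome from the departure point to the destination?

Great circle: cos σ = sin φ₁ sin φ₂ + cos φ₁ cos φ₂ cos Δλ,  σ = 1.9117 rad → d_gc = 12190.8 km
Rhumb line: Δψ = +1.2236, q = Δφ/Δψ = 0.7621, d_rh = R√(Δφ²+q²Δλ²) = 14938.0 km
Excess = 14938.0 − 12190.8 = 2747.2 ≈ 2747 km

2747 km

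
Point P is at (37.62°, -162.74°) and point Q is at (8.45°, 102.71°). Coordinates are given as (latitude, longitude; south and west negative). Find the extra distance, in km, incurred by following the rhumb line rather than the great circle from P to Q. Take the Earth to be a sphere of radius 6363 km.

236 km

Great circle: cos σ = sin φ₁ sin φ₂ + cos φ₁ cos φ₂ cos Δλ,  σ = 1.5432 rad → d_gc = 9819.7 km
Rhumb line: Δψ = -0.5616, q = Δφ/Δψ = 0.9066, d_rh = R√(Δφ²+q²Δλ²) = 10055.4 km
Excess = 10055.4 − 9819.7 = 235.7 ≈ 236 km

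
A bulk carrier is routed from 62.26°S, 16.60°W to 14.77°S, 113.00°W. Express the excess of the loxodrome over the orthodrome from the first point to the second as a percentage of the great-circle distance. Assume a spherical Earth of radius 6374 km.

6.1%

Great circle: σ = 1.3944 rad → d_gc = Rσ = 8888.0 km
Rhumb: Δφ = +0.8289, Δλ = -1.6825, Δψ = +1.1380, q = Δφ/Δψ = 0.7283 → d_rh = R√(Δφ²+q²Δλ²) = 9429.8 km
Excess = (9429.8 − 8888.0) / 8888.0 = 541.8 / 8888.0 = 6.10% ≈ 6.1%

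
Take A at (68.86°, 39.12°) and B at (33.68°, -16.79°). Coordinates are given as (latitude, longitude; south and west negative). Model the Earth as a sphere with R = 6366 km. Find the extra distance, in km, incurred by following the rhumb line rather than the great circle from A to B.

135 km

Great circle: cos σ = sin φ₁ sin φ₂ + cos φ₁ cos φ₂ cos Δλ,  σ = 0.8156 rad → d_gc = 5192.0 km
Rhumb line: Δψ = -1.0538, q = Δφ/Δψ = 0.5826, d_rh = R√(Δφ²+q²Δλ²) = 5327.1 km
Excess = 5327.1 − 5192.0 = 135.1 ≈ 135 km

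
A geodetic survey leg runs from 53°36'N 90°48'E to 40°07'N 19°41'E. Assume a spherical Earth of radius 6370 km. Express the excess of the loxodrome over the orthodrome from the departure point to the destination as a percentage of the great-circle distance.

Great circle: σ = 0.8426 rad → d_gc = Rσ = 5367.6 km
Rhumb: Δφ = -0.2353, Δλ = -1.2412, Δψ = -0.3468, q = Δφ/Δψ = 0.6786 → d_rh = R√(Δφ²+q²Δλ²) = 5570.9 km
Excess = (5570.9 − 5367.6) / 5367.6 = 203.3 / 5367.6 = 3.79% ≈ 3.8%

3.8%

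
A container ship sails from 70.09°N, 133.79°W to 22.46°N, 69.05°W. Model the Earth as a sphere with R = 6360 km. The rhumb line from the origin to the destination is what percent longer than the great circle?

Great circle: σ = 1.0547 rad → d_gc = Rσ = 6707.8 km
Rhumb: Δφ = -0.8313, Δλ = +1.1299, Δψ = -1.3376, q = Δφ/Δψ = 0.6215 → d_rh = R√(Δφ²+q²Δλ²) = 6921.0 km
Excess = (6921.0 − 6707.8) / 6707.8 = 213.2 / 6707.8 = 3.18% ≈ 3.2%

3.2%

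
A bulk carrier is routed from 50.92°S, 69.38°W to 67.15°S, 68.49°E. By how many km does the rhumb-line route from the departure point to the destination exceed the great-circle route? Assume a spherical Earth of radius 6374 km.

Great circle: cos σ = sin φ₁ sin φ₂ + cos φ₁ cos φ₂ cos Δλ,  σ = 1.0077 rad → d_gc = 6423.1 km
Rhumb line: Δψ = -0.5631, q = Δφ/Δψ = 0.5030, d_rh = R√(Δφ²+q²Δλ²) = 7923.5 km
Excess = 7923.5 − 6423.1 = 1500.4 ≈ 1500 km

1500 km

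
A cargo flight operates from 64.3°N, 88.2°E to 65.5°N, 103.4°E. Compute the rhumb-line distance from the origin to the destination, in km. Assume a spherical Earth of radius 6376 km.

730 km

Rhumb course C = atan2(Δλ, Δψ) with Δψ = ln[tan(π/4+φ₂/2)/tan(π/4+φ₁/2)] = +0.0494, Δλ = +0.2653 → C = 79.46°
d = R·|Δφ| / |cos C| = 6376·0.02094 / 0.18300 = 730 km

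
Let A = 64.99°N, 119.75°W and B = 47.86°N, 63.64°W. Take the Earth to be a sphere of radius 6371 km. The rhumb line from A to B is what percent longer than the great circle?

Great circle: σ = 0.5914 rad → d_gc = Rσ = 3768.0 km
Rhumb: Δφ = -0.2990, Δλ = +0.9793, Δψ = -0.5522, q = Δφ/Δψ = 0.5414 → d_rh = R√(Δφ²+q²Δλ²) = 3877.9 km
Excess = (3877.9 − 3768.0) / 3768.0 = 109.9 / 3768.0 = 2.92% ≈ 2.9%

2.9%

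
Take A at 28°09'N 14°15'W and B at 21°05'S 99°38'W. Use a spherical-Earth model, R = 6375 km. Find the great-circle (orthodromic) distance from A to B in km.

10675 km

Haversine: a = sin²(Δφ/2)+cos φ₁ cos φ₂ sin²(Δλ/2) = 0.55175;  σ = 2·atan2(√a,√(1−a))
σ = 95.940° → d = Rσ = 6375·1.67448 = 10675 km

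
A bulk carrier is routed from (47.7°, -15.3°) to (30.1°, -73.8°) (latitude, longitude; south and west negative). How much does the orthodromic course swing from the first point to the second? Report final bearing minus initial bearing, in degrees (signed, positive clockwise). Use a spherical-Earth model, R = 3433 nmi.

-39.2°

At departure: θ₁ = atan2(sin Δλ cos φ₂, cos φ₁ sin φ₂ − sin φ₁ cos φ₂ cos Δλ) = 270.25°
At arrival: θ₂ = atan2(sin Δλ cos φ₁, −cos φ₂ sin φ₁ + sin φ₂ cos φ₁ cos Δλ) = 231.07°
Δθ = θ₂ − θ₁ = -39.2°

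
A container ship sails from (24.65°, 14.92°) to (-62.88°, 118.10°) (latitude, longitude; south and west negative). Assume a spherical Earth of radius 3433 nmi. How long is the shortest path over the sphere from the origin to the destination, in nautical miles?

7056 nmi

cos σ = sin φ₁ sin φ₂ + cos φ₁ cos φ₂ cos Δλ
      = sin(24.65°)sin(-62.88°) + cos(24.65°)cos(-62.88°)cos(103.18°) = -0.4657
σ = 117.755° → d = Rσ = 3433·2.05521 = 7056 nmi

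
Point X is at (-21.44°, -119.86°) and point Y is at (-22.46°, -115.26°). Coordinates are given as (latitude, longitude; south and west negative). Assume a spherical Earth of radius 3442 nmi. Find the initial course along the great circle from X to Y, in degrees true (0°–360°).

θ = atan2( sin Δλ·cos φ₂ ,  cos φ₁ sin φ₂ − sin φ₁ cos φ₂ cos Δλ )
  = atan2(+0.0741, -0.0189) = 104.30°

104.3°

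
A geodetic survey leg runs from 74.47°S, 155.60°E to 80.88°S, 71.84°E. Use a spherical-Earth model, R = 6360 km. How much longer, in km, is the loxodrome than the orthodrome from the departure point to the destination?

Great circle: cos σ = sin φ₁ sin φ₂ + cos φ₁ cos φ₂ cos Δλ,  σ = 0.2980 rad → d_gc = 1895.33 km
Rhumb line: Δψ = -0.5363, q = Δφ/Δψ = 0.2086, d_rh = R√(Δφ²+q²Δλ²) = 2065.81 km
Excess = 2065.81 − 1895.33 = 170.48 ≈ 170 km

170 km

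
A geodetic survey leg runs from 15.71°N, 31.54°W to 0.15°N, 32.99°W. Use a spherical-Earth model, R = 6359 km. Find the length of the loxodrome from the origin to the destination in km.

1734 km

Δψ = ln[tan(π/4+φ₂/2)/tan(π/4+φ₁/2)] = -0.2751;  Δφ = -0.2716 rad,  Δλ = -0.0253 rad
q = Δφ/Δψ = 0.9873
d = R·√(Δφ² + q²Δλ²) = 6359·0.27272 = 1734 km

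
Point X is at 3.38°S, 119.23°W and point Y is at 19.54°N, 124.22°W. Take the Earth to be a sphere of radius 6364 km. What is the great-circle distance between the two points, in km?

cos σ = sin φ₁ sin φ₂ + cos φ₁ cos φ₂ cos Δλ
      = sin(-3.38°)sin(19.54°) + cos(-3.38°)cos(19.54°)cos(-4.99°) = 0.9175
σ = 23.439° → d = Rσ = 6364·0.40909 = 2603 km

2603 km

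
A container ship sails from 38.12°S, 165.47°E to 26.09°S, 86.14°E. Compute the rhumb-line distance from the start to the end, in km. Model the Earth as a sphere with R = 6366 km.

7561 km

Δψ = ln[tan(π/4+φ₂/2)/tan(π/4+φ₁/2)] = +0.2487;  Δφ = +0.2100 rad,  Δλ = -1.3846 rad
q = Δφ/Δψ = 0.8443
d = R·√(Δφ² + q²Δλ²) = 6366·1.18768 = 7561 km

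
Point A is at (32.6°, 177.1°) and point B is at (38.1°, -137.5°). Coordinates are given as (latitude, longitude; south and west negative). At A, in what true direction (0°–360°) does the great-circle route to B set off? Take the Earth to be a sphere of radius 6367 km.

68.4°

θ = atan2( sin Δλ·cos φ₂ ,  cos φ₁ sin φ₂ − sin φ₁ cos φ₂ cos Δλ )
  = atan2(+0.5603, +0.2221) = 68.38°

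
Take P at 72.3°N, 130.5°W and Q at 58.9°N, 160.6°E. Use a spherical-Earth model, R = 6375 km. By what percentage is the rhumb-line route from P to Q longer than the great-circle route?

Great circle: σ = 0.5110 rad → d_gc = Rσ = 3257.5 km
Rhumb: Δφ = -0.2339, Δλ = -1.2025, Δψ = -0.5806, q = Δφ/Δψ = 0.4028 → d_rh = R√(Δφ²+q²Δλ²) = 3429.0 km
Excess = (3429.0 − 3257.5) / 3257.5 = 171.5 / 3257.5 = 5.26% ≈ 5.3%

5.3%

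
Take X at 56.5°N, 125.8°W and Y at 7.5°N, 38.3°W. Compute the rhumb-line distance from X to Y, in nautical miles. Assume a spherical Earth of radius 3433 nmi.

Δψ = ln[tan(π/4+φ₂/2)/tan(π/4+φ₁/2)] = -1.0695;  Δφ = -0.8552 rad,  Δλ = +1.5272 rad
q = Δφ/Δψ = 0.7996
d = R·√(Δφ² + q²Δλ²) = 3433·1.49087 = 5118 nmi

5118 nmi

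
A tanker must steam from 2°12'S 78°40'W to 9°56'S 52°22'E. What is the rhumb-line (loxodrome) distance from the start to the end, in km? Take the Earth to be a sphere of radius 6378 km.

14519 km

Rhumb course C = atan2(Δλ, Δψ) with Δψ = ln[tan(π/4+φ₂/2)/tan(π/4+φ₁/2)] = -0.1358, Δλ = +2.2870 → C = 93.40°
d = R·|Δφ| / |cos C| = 6378·0.13497 / 0.05929 = 14519 km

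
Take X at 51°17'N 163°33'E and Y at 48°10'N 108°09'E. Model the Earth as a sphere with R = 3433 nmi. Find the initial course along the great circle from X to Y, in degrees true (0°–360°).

287.3°

θ = atan2( sin Δλ·cos φ₂ ,  cos φ₁ sin φ₂ − sin φ₁ cos φ₂ cos Δλ )
  = atan2(-0.5490, +0.1705) = 287.26°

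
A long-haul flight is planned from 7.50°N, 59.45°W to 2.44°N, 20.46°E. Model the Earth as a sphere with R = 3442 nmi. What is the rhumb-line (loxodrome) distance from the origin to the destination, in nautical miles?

4791 nmi

Δψ = ln[tan(π/4+φ₂/2)/tan(π/4+φ₁/2)] = -0.0887;  Δφ = -0.0883 rad,  Δλ = +1.3947 rad
q = Δφ/Δψ = 0.9959
d = R·√(Δφ² + q²Δλ²) = 3442·1.39180 = 4791 nmi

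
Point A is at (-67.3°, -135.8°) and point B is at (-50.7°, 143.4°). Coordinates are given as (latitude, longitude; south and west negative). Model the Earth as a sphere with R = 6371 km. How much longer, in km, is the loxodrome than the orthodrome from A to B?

306 km

Great circle: cos σ = sin φ₁ sin φ₂ + cos φ₁ cos φ₂ cos Δλ,  σ = 0.7182 rad → d_gc = 4575.8 km
Rhumb line: Δψ = +0.5760, q = Δφ/Δψ = 0.5030, d_rh = R√(Δφ²+q²Δλ²) = 4881.8 km
Excess = 4881.8 − 4575.8 = 306.0 ≈ 306 km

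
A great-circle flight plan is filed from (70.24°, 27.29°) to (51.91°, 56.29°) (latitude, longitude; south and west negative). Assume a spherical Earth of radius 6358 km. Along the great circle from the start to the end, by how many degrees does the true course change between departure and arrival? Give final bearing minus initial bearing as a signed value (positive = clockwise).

Initial bearing θ₁ = atan2(sin Δλ cos φ₂, cos φ₁ sin φ₂ − sin φ₁ cos φ₂ cos Δλ) = 128.94°
Final bearing θ₂ = (initial bearing from the destination back to the start) + 180° = 154.77°
Δθ = θ₂ − θ₁ = +25.8°

+25.8°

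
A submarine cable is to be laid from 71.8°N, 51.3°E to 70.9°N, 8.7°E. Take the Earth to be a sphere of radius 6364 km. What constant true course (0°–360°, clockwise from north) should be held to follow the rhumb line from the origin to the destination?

266.2°

Meridional parts: M(φ₁)=+1.8315, M(φ₂)=+1.7824 → ΔM = -0.0491;  Δλ = -0.7435 rad
tan C = Δλ / ΔM = +15.1337 → C = 266.22°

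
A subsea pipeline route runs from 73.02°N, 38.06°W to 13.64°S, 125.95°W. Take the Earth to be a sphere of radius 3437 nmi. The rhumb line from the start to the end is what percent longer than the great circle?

4.1%

Great circle: σ = 1.7876 rad → d_gc = Rσ = 6143.9 nmi
Rhumb: Δφ = -1.5125, Δλ = -1.5340, Δψ = -2.1423, q = Δφ/Δψ = 0.7060 → d_rh = R√(Δφ²+q²Δλ²) = 6393.7 nmi
Excess = (6393.7 − 6143.9) / 6143.9 = 249.8 / 6143.9 = 4.07% ≈ 4.1%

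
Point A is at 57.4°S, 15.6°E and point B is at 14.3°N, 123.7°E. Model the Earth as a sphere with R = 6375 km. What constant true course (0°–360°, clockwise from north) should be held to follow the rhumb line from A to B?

Δψ = ln[tan(π/4+φ₂/2)/tan(π/4+φ₁/2)] = +1.4818
Δλ = +1.8867 rad (taken the short way round)
course = atan2(Δλ, Δψ) = 51.85°

51.9°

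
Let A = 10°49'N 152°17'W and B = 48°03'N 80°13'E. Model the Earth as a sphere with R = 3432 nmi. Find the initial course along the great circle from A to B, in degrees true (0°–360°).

N = sin Δλ·cos φ₂ = -0.5303;  D = cos φ₁ sin φ₂ − sin φ₁ cos φ₂ cos Δλ = +0.8069
initial course = atan2(N, D) = 326.68°

326.7°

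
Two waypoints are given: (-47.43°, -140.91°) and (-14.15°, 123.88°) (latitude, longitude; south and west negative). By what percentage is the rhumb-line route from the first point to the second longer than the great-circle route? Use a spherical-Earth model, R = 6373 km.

Great circle: σ = 1.4500 rad → d_gc = Rσ = 9241.1 km
Rhumb: Δφ = +0.5808, Δλ = -1.6617, Δψ = +0.6932, q = Δφ/Δψ = 0.8380 → d_rh = R√(Δφ²+q²Δλ²) = 9615.3 km
Excess = (9615.3 − 9241.1) / 9241.1 = 374.2 / 9241.1 = 4.049% ≈ 4.0%

4.0%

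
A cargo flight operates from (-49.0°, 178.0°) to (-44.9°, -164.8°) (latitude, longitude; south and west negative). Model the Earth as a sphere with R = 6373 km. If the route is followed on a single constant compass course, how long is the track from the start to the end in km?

1382 km

Rhumb course C = atan2(Δλ, Δψ) with Δψ = ln[tan(π/4+φ₂/2)/tan(π/4+φ₁/2)] = +0.1049, Δλ = +0.3002 → C = 70.74°
d = R·|Δφ| / |cos C| = 6373·0.07156 / 0.32988 = 1382 km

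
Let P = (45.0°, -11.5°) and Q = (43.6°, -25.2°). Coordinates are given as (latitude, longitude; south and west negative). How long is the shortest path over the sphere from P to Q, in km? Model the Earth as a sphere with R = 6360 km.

1098 km

cos σ = sin φ₁ sin φ₂ + cos φ₁ cos φ₂ cos Δλ
      = sin(45.00°)sin(43.60°) + cos(45.00°)cos(43.60°)cos(-13.70°) = 0.9851
σ = 9.892° → d = Rσ = 6360·0.17265 = 1098 km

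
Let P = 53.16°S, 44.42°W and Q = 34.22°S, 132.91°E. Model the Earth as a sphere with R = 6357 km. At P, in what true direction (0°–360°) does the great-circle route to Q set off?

θ = atan2( sin Δλ·cos φ₂ ,  cos φ₁ sin φ₂ − sin φ₁ cos φ₂ cos Δλ )
  = atan2(+0.0385, -0.9982) = 177.79°

177.8°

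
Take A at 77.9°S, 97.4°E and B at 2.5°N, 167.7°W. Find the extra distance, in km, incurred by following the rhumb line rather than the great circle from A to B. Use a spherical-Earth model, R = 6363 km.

Great circle: cos σ = sin φ₁ sin φ₂ + cos φ₁ cos φ₂ cos Δλ,  σ = 1.6314 rad → d_gc = 10380.4 km
Rhumb line: Δψ = +2.2881, q = Δφ/Δψ = 0.6133, d_rh = R√(Δφ²+q²Δλ²) = 11022.7 km
Excess = 11022.7 − 10380.4 = 642.3 ≈ 642 km

642 km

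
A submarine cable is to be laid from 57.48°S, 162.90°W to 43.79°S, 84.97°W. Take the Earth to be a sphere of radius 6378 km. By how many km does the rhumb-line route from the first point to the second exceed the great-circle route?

277 km

Great circle: cos σ = sin φ₁ sin φ₂ + cos φ₁ cos φ₂ cos Δλ,  σ = 0.8438 rad → d_gc = 5381.5 km
Rhumb line: Δψ = +0.3803, q = Δφ/Δψ = 0.6282, d_rh = R√(Δφ²+q²Δλ²) = 5658.8 km
Excess = 5658.8 − 5381.5 = 277.3 ≈ 277 km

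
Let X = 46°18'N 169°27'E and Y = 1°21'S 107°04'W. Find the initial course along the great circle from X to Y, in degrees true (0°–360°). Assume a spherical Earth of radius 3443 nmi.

N = sin Δλ·cos φ₂ = +0.9933;  D = cos φ₁ sin φ₂ − sin φ₁ cos φ₂ cos Δλ = -0.0983
initial course = atan2(N, D) = 95.65°

95.7°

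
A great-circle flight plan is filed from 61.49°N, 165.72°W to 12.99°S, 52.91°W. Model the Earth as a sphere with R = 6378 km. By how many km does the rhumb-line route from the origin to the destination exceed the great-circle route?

662 km

Great circle: cos σ = sin φ₁ sin φ₂ + cos φ₁ cos φ₂ cos Δλ,  σ = 1.9582 rad → d_gc = 12489.7 km
Rhumb line: Δψ = -1.5989, q = Δφ/Δψ = 0.8130, d_rh = R√(Δφ²+q²Δλ²) = 13152.1 km
Excess = 13152.1 − 12489.7 = 662.4 ≈ 662 km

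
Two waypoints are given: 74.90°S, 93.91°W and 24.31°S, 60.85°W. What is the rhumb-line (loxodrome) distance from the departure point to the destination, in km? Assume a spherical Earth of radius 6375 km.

5991 km

Δψ = ln[tan(π/4+φ₂/2)/tan(π/4+φ₁/2)] = +1.5832;  Δφ = +0.8830 rad,  Δλ = +0.5770 rad
q = Δφ/Δψ = 0.5577
d = R·√(Δφ² + q²Δλ²) = 6375·0.93977 = 5991 km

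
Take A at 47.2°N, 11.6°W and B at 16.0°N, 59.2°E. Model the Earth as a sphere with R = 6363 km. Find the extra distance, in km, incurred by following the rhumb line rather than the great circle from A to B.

Great circle: cos σ = sin φ₁ sin φ₂ + cos φ₁ cos φ₂ cos Δλ,  σ = 1.1406 rad → d_gc = 7257.8 km
Rhumb line: Δψ = -0.6538, q = Δφ/Δψ = 0.8329, d_rh = R√(Δφ²+q²Δλ²) = 7408.9 km
Excess = 7408.9 − 7257.8 = 151.1 ≈ 151 km

151 km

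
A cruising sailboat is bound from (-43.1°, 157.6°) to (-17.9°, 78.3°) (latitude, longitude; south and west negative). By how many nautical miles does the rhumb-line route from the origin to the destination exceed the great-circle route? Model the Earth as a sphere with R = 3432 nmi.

Great circle: cos σ = sin φ₁ sin φ₂ + cos φ₁ cos φ₂ cos Δλ,  σ = 1.2249 rad → d_gc = 4204.0 nmi
Rhumb line: Δψ = +0.5176, q = Δφ/Δψ = 0.8497, d_rh = R√(Δφ²+q²Δλ²) = 4309.3 nmi
Excess = 4309.3 − 4204.0 = 105.3 ≈ 105 nmi

105 nmi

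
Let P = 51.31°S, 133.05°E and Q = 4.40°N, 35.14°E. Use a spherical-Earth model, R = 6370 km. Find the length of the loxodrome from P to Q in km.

Δψ = ln[tan(π/4+φ₂/2)/tan(π/4+φ₁/2)] = +1.1236;  Δφ = +0.9723 rad,  Δλ = -1.7089 rad
q = Δφ/Δψ = 0.8653
d = R·√(Δφ² + q²Δλ²) = 6370·1.76978 = 11273 km

11273 km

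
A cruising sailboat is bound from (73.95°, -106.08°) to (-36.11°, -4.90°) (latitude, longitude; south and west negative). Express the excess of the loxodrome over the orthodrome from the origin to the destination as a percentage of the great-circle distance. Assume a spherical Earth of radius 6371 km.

Great circle: σ = 2.2264 rad → d_gc = Rσ = 14184.7 km
Rhumb: Δφ = -1.9209, Δλ = +1.7659, Δψ = -2.6357, q = Δφ/Δψ = 0.7288 → d_rh = R√(Δφ²+q²Δλ²) = 14731.0 km
Excess = (14731.0 − 14184.7) / 14184.7 = 546.3 / 14184.7 = 3.851% ≈ 3.9%

3.9%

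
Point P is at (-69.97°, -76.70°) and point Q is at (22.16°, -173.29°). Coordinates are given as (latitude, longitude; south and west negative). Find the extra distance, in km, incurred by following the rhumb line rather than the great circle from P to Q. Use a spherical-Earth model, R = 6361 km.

Great circle: cos σ = sin φ₁ sin φ₂ + cos φ₁ cos φ₂ cos Δλ,  σ = 1.9723 rad → d_gc = 12545.7 km
Rhumb line: Δψ = +2.1307, q = Δφ/Δψ = 0.7547, d_rh = R√(Δφ²+q²Δλ²) = 13042.7 km
Excess = 13042.7 − 12545.7 = 497.0 ≈ 497 km

497 km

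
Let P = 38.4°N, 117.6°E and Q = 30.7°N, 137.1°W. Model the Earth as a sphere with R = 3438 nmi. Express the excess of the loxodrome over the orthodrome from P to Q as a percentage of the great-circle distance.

6.0%

Great circle: σ = 1.4310 rad → d_gc = Rσ = 4919.9 nmi
Rhumb: Δφ = -0.1344, Δλ = +1.8378, Δψ = -0.1634, q = Δφ/Δψ = 0.8224 → d_rh = R√(Δφ²+q²Δλ²) = 5216.9 nmi
Excess = (5216.9 − 4919.9) / 4919.9 = 297.0 / 4919.9 = 6.04% ≈ 6.0%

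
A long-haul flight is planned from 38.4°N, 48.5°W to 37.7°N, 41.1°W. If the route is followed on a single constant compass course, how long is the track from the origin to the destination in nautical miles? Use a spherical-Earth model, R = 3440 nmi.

352 nmi

Δψ = ln[tan(π/4+φ₂/2)/tan(π/4+φ₁/2)] = -0.0155;  Δφ = -0.0122 rad,  Δλ = +0.1292 rad
q = Δφ/Δψ = 0.7875
d = R·√(Δφ² + q²Δλ²) = 3440·0.10244 = 352 nmi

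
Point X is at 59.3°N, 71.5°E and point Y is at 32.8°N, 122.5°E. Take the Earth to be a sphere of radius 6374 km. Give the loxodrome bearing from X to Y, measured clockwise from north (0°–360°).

127.6°

Meridional parts: M(φ₁)=+1.2928, M(φ₂)=+0.6066 → ΔM = -0.6862;  Δλ = +0.8901 rad
tan C = Δλ / ΔM = -1.2972 → C = 127.63°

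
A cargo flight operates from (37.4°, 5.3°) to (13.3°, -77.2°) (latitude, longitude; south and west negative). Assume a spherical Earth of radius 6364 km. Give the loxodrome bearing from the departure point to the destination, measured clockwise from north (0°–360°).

Δψ = ln[tan(π/4+φ₂/2)/tan(π/4+φ₁/2)] = -0.4705
Δλ = -1.4399 rad (taken the short way round)
course = atan2(Δλ, Δψ) = 251.90°

251.9°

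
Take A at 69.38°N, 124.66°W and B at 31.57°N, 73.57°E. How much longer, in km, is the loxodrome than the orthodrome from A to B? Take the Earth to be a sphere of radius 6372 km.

Great circle: cos σ = sin φ₁ sin φ₂ + cos φ₁ cos φ₂ cos Δλ,  σ = 1.3643 rad → d_gc = 8693.4 km
Rhumb line: Δψ = -1.1230, q = Δφ/Δψ = 0.5876, d_rh = R√(Δφ²+q²Δλ²) = 11377.2 km
Excess = 11377.2 − 8693.4 = 2683.8 ≈ 2684 km

2684 km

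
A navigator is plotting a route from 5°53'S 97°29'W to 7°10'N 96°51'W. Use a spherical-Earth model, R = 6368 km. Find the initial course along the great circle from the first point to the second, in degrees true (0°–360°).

θ = atan2( sin Δλ·cos φ₂ ,  cos φ₁ sin φ₂ − sin φ₁ cos φ₂ cos Δλ )
  = atan2(+0.0110, +0.2258) = 2.78°

2.8°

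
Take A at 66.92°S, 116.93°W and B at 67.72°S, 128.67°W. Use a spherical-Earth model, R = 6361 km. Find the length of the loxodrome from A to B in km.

510 km

Rhumb course C = atan2(Δλ, Δψ) with Δψ = ln[tan(π/4+φ₂/2)/tan(π/4+φ₁/2)] = -0.0362, Δλ = -0.2049 → C = 259.98°
d = R·|Δφ| / |cos C| = 6361·0.01396 / 0.17405 = 510 km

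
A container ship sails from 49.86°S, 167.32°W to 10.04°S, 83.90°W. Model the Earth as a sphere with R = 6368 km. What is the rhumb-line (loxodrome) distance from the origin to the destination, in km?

8930 km

Δψ = ln[tan(π/4+φ₂/2)/tan(π/4+φ₁/2)] = +0.8308;  Δφ = +0.6950 rad,  Δλ = +1.4560 rad
q = Δφ/Δψ = 0.8366
d = R·√(Δφ² + q²Δλ²) = 6368·1.40235 = 8930 km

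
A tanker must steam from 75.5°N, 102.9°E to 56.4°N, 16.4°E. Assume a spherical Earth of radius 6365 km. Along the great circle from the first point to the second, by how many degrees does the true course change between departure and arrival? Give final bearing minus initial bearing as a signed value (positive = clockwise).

At departure: θ₁ = atan2(sin Δλ cos φ₂, cos φ₁ sin φ₂ − sin φ₁ cos φ₂ cos Δλ) = 287.66°
At arrival: θ₂ = atan2(sin Δλ cos φ₁, −cos φ₂ sin φ₁ + sin φ₂ cos φ₁ cos Δλ) = 205.54°
Δθ = θ₂ − θ₁ = -82.1°

-82.1°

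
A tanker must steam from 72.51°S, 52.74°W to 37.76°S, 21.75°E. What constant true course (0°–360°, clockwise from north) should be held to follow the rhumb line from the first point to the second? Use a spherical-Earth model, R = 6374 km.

Meridional parts: M(φ₁)=-1.8719, M(φ₂)=-0.7127 → ΔM = +1.1593;  Δλ = +1.3001 rad
tan C = Δλ / ΔM = +1.1215 → C = 48.28°

48.3°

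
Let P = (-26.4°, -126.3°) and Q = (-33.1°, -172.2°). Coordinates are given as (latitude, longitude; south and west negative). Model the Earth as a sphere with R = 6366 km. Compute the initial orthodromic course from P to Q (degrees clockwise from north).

θ = atan2( sin Δλ·cos φ₂ ,  cos φ₁ sin φ₂ − sin φ₁ cos φ₂ cos Δλ )
  = atan2(-0.6016, -0.2299) = 249.08°

249.1°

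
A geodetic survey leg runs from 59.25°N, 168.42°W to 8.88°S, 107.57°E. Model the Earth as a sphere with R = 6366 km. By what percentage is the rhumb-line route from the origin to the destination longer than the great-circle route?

Great circle: σ = 1.6508 rad → d_gc = Rσ = 10509.2 km
Rhumb: Δφ = -1.1891, Δλ = -1.4663, Δψ = -1.4467, q = Δφ/Δψ = 0.8219 → d_rh = R√(Δφ²+q²Δλ²) = 10777.9 km
Excess = (10777.9 − 10509.2) / 10509.2 = 268.7 / 10509.2 = 2.56% ≈ 2.6%

2.6%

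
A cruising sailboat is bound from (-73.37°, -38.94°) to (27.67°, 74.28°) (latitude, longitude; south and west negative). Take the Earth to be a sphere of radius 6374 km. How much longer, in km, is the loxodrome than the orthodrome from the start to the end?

812 km

Great circle: cos σ = sin φ₁ sin φ₂ + cos φ₁ cos φ₂ cos Δλ,  σ = 2.1470 rad → d_gc = 13685.3 km
Rhumb line: Δψ = +2.4260, q = Δφ/Δψ = 0.7269, d_rh = R√(Δφ²+q²Δλ²) = 14497.4 km
Excess = 14497.4 − 13685.3 = 812.1 ≈ 812 km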